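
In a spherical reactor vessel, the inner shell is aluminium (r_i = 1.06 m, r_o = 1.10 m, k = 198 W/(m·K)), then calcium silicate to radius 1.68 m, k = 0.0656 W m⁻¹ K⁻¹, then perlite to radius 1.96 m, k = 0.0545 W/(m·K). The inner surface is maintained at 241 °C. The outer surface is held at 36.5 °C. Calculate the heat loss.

Treat each layer as a resistance in series:
  R_aluminium = (1/1.06 − 1/1.10)/(4πk) = 0.03431/(4π·198) = 1.379×10^-5 K/W
  R_calcium silicate = (1/1.10 − 1/1.68)/(4πk) = 0.3139/(4π·0.0656) = 0.3807 K/W
  R_perlite = (1/1.68 − 1/1.96)/(4πk) = 0.08503/(4π·0.0545) = 0.1242 K/W
ΣR = 1.379×10^-5 + 0.3807 + 0.1242 = 0.5049 K/W
Q = ΔT/ΣR = (241 °C − 36.5 °C)/0.5049 = 405 W

Q = 405 W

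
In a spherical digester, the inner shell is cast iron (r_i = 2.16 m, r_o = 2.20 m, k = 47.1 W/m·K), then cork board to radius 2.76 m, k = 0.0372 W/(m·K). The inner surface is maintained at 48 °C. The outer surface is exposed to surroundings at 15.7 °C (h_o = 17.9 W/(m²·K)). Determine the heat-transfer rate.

Q = 163 W

Resistance network (inner→outer):
  R_cast iron = (1/2.16 − 1/2.20)/(4πk) = 0.008418/(4π·47.1) = 1.422×10^-5 K/W
  R_cork board = (1/2.20 − 1/2.76)/(4πk) = 0.09223/(4π·0.0372) = 0.1973 K/W
  R_conv,out = 1/(4πr²h) = 1/(4π·2.76²·17.9) = 5.836×10^-4 K/W
ΣR = 1.422×10^-5 + 0.1973 + 5.836×10^-4 = 0.1979 K/W
Q = ΔT/ΣR = (48 °C − 15.7 °C)/0.1979 = 163 W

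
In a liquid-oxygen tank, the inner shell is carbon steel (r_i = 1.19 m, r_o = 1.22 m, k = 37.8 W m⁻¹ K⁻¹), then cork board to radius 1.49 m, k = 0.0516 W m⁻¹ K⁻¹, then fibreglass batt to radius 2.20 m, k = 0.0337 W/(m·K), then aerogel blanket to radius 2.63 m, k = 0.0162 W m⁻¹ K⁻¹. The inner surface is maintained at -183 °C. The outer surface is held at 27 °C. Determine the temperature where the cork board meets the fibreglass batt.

Resistance network (inner→outer):
  R_carbon steel = (1/1.19 − 1/1.22)/(4πk) = 0.02066/(4π·37.8) = 4.350×10^-5 K/W
  R_cork board = (1/1.22 − 1/1.49)/(4πk) = 0.1485/(4π·0.0516) = 0.2291 K/W
  R_fibreglass batt = (1/1.49 − 1/2.20)/(4πk) = 0.2166/(4π·0.0337) = 0.5115 K/W
  R_aerogel blanket = (1/2.20 − 1/2.63)/(4πk) = 0.07432/(4π·0.0162) = 0.3651 K/W
ΣR = 4.350×10^-5 + 0.2291 + 0.5115 + 0.3651 = 1.106 K/W
Q = ΔT/ΣR = (-183 °C − 27 °C)/1.106 = -189.9 W
From the inner boundary to the cork board/fibreglass batt interface, ΣR_partial = 0.2291 K/W.
T_interface = T_in − Q·ΣR_partial = -183 °C − (-189.9)(0.2291) = -139 °C

T = -139 °C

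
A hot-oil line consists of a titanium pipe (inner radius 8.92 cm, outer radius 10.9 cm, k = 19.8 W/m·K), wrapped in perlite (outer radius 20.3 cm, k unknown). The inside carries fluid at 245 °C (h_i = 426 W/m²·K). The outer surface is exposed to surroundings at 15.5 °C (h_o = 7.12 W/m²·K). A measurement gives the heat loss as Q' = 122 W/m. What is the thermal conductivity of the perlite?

k = 0.0561 W/m·K

ΣR = ΔT/Q' = |245 − 15.5|/122 = 1.881 m·K/W
Known resistances:
  R'_conv,in = 1/(2πr h) = 1/(2π·0.0892·426) = 0.004188 m·K/W
  R'_titanium = ln(0.109/0.0892)/(2πk) = 0.2005/(2π·19.8) = 0.001611 m·K/W
  R'_conv,out = 1/(2πr h) = 1/(2π·0.203·7.12) = 0.1101 m·K/W
R_perlite = ΣR − ΣR_known = 1.881 − 0.1159 = 1.765 m·K/W
ln(r₂/r₁)/(2πk) = 1.765 ⇒ k = 0.6219/(2π·1.765) = 0.0561 W/m·K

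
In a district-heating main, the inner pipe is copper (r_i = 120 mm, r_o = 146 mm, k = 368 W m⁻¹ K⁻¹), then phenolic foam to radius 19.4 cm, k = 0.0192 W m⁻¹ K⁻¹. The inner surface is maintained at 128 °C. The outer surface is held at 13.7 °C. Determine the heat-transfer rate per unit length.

Series thermal resistances, inner to outer:
  R'_copper = ln(0.146/0.120)/(2πk) = 0.1961/(2π·368) = 8.482×10^-5 m·K/W
  R'_phenolic foam = ln(0.194/0.146)/(2πk) = 0.2843/(2π·0.0192) = 2.356 m·K/W
ΣR = 8.482×10^-5 + 2.356 = 2.356 m·K/W
Q' = ΔT/ΣR = (128 °C − 13.7 °C)/2.356 = 48.5 W/m

Q' = 48.5 W/m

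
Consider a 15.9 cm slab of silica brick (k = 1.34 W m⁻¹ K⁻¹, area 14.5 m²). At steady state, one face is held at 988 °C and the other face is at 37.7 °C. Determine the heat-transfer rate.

Q = 116 kW

Q = kA·ΔT/L = 1.34 × 14.5 × |988 °C − 37.7 °C| / 0.159 = 1.16×10^5 W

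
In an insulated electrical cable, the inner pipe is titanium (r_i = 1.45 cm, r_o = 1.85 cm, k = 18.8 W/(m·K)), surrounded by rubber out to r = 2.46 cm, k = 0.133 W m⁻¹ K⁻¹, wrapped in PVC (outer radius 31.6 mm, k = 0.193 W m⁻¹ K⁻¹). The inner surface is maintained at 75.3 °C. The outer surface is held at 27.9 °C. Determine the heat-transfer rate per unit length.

Resistance network (inner→outer):
  R'_titanium = ln(0.0185/0.0145)/(2πk) = 0.2436/(2π·18.8) = 0.002062 m·K/W
  R'_rubber = ln(0.0246/0.0185)/(2πk) = 0.2850/(2π·0.133) = 0.3410 m·K/W
  R'_PVC = ln(0.0316/0.0246)/(2πk) = 0.2504/(2π·0.193) = 0.2065 m·K/W
ΣR = 0.002062 + 0.3410 + 0.2065 = 0.5496 m·K/W
Q' = ΔT/ΣR = (75.3 °C − 27.9 °C)/0.5496 = 86.2 W/m

Q' = 86.2 W/m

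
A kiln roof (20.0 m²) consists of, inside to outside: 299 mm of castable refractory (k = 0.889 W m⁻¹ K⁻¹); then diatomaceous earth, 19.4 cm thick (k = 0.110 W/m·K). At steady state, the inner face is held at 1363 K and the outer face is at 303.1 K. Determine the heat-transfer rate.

Series thermal resistances, inner to outer:
  R_castable refractory = L/(kA) = 0.299/(0.889·20.0) = 0.01682 K/W
  R_diatomaceous earth = L/(kA) = 0.194/(0.110·20.0) = 0.08818 K/W
ΣR = 0.01682 + 0.08818 = 0.1050 K/W
Q = ΔT/ΣR = (1363 K − 303.1 K)/0.1050 = 10100 W

Q = 10.1 kW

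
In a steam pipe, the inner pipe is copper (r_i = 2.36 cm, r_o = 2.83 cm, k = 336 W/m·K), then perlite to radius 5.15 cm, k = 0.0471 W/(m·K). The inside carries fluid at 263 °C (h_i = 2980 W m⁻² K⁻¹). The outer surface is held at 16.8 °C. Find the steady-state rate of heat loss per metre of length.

Q' = 122 W/m

Series thermal resistances, inner to outer:
  R'_conv,in = 1/(2πr h) = 1/(2π·0.0236·2980) = 0.002263 m·K/W
  R'_copper = ln(0.0283/0.0236)/(2πk) = 0.1816/(2π·336) = 8.603×10^-5 m·K/W
  R'_perlite = ln(0.0515/0.0283)/(2πk) = 0.5987/(2π·0.0471) = 2.023 m·K/W
ΣR = 0.002263 + 8.603×10^-5 + 2.023 = 2.025 m·K/W
Q' = ΔT/ΣR = (263 °C − 16.8 °C)/2.025 = 122 W/m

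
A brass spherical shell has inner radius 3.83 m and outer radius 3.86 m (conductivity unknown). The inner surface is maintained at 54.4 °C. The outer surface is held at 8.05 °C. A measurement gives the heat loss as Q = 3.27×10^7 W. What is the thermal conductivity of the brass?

ΣR = ΔT/Q = |54.4 − 8.05|/3.27×10^7 = 1.417×10^-6 K/W
(1/r₁−1/r₂)/(4πk) = 1.417×10^-6 ⇒ k = 0.002029/(4π·1.417×10^-6) = 114 W/m·K

k = 114 W/m·K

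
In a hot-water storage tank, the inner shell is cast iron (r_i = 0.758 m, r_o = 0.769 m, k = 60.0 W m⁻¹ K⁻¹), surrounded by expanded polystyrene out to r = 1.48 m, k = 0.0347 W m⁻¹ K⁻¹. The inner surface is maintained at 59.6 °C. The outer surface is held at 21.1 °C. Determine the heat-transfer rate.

Q = 26.9 W

Resistance network (inner→outer):
  R_cast iron = (1/0.758 − 1/0.769)/(4πk) = 0.01887/(4π·60.0) = 2.503×10^-5 K/W
  R_expanded polystyrene = (1/0.769 − 1/1.48)/(4πk) = 0.6247/(4π·0.0347) = 1.433 K/W
ΣR = 2.503×10^-5 + 1.433 = 1.433 K/W
Q = ΔT/ΣR = (59.6 °C − 21.1 °C)/1.433 = 26.9 W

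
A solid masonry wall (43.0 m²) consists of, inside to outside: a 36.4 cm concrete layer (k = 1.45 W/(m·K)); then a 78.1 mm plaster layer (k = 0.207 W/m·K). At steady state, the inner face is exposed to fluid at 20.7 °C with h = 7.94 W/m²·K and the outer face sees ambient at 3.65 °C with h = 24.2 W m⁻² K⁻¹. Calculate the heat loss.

Treat each layer as a resistance in series:
  R_conv,in = 1/(hA) = 1/(7.94·43.0) = 0.002929 K/W
  R_concrete = L/(kA) = 0.364/(1.45·43.0) = 0.005838 K/W
  R_plaster = L/(kA) = 0.0781/(0.207·43.0) = 0.008774 K/W
  R_conv,out = 1/(hA) = 1/(24.2·43.0) = 9.610×10^-4 K/W
ΣR = 0.002929 + 0.005838 + 0.008774 + 9.610×10^-4 = 0.01850 K/W
Q = ΔT/ΣR = (20.7 °C − 3.65 °C)/0.01850 = 922 W

Q = 922 W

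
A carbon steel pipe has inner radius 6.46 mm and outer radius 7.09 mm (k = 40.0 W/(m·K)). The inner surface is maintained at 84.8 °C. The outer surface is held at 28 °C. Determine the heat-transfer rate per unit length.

Q' = 2πk·ΔT/ln(r₂/r₁) = 2π × 40.0 × 56.8 / ln(0.00709/0.00646) = 1.53×10^5 W/m

Q' = 153 kW/m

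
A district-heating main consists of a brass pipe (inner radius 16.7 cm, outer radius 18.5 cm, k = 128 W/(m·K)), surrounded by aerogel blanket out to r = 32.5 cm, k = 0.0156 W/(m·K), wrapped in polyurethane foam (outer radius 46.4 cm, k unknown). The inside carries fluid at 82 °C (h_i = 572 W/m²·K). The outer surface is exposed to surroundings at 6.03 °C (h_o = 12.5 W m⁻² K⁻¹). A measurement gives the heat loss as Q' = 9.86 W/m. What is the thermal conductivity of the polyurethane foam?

k = 0.0294 W/m·K

ΣR = ΔT/Q' = |82 − 6.03|/9.86 = 7.705 m·K/W
Known resistances:
  R'_conv,in = 1/(2πr h) = 1/(2π·0.167·572) = 0.001666 m·K/W
  R'_brass = ln(0.185/0.167)/(2πk) = 0.1024/(2π·128) = 1.273×10^-4 m·K/W
  R'_aerogel blanket = ln(0.325/0.185)/(2πk) = 0.5635/(2π·0.0156) = 5.749 m·K/W
  R'_conv,out = 1/(2πr h) = 1/(2π·0.464·12.5) = 0.02744 m·K/W
R_polyurethane foam = ΣR − ΣR_known = 7.705 − 5.778 = 1.927 m·K/W
ln(r₂/r₁)/(2πk) = 1.927 ⇒ k = 0.3561/(2π·1.927) = 0.0294 W/m·K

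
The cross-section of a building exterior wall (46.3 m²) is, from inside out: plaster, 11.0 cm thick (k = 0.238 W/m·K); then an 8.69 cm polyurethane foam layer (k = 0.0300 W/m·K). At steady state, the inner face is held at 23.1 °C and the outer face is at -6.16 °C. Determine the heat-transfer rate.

Treat each layer as a resistance in series:
  R_plaster = L/(kA) = 0.110/(0.238·46.3) = 0.009982 K/W
  R_polyurethane foam = L/(kA) = 0.0869/(0.0300·46.3) = 0.06256 K/W
ΣR = 0.009982 + 0.06256 = 0.07254 K/W
Q = ΔT/ΣR = (23.1 °C − -6.16 °C)/0.07254 = 403 W

Q = 403 W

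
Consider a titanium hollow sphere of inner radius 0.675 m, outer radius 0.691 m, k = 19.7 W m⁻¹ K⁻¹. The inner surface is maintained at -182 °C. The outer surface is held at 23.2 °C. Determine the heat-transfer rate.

Q = 4πk·ΔT/(1/r₁ − 1/r₂) = 4π × 19.7 × 205.2 / (1/0.675 − 1/0.691) = 1.48×10^6 W

Q = 1480 kW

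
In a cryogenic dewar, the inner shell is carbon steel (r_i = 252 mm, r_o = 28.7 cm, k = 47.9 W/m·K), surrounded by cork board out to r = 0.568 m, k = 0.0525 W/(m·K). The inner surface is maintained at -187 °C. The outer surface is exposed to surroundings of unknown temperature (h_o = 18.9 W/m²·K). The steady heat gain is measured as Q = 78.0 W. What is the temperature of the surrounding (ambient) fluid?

Sum the resistances:
  R_carbon steel = (1/0.252 − 1/0.287)/(4πk) = 0.4839/(4π·47.9) = 8.040×10^-4 K/W
  R_cork board = (1/0.287 − 1/0.568)/(4πk) = 1.724/(4π·0.0525) = 2.613 K/W
  R_conv,out = 1/(4πr²h) = 1/(4π·0.568²·18.9) = 0.01305 K/W
ΣR = 2.627 K/W
ΔT = Q·ΣR = 78.0 × 2.627 = 204.9 K
Heat flows inward, so T_out = T_in + ΔT = -187 + 204.9 = 17.9 °C

T_out = 17.9 °C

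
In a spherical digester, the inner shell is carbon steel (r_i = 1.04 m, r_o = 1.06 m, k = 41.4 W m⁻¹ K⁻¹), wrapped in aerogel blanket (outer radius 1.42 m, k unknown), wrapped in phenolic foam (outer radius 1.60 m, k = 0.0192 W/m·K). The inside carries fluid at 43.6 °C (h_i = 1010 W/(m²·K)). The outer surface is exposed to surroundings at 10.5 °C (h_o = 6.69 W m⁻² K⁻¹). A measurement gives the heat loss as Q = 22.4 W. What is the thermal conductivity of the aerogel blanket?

ΣR = ΔT/Q = |43.6 − 10.5|/22.4 = 1.478 K/W
Known resistances:
  R_conv,in = 1/(4πr²h) = 1/(4π·1.04²·1010) = 7.285×10^-5 K/W
  R_carbon steel = (1/1.04 − 1/1.06)/(4πk) = 0.01814/(4π·41.4) = 3.487×10^-5 K/W
  R_phenolic foam = (1/1.42 − 1/1.60)/(4πk) = 0.07923/(4π·0.0192) = 0.3284 K/W
  R_conv,out = 1/(4πr²h) = 1/(4π·1.60²·6.69) = 0.004646 K/W
R_aerogel blanket = ΣR − ΣR_known = 1.478 − 0.3332 = 1.145 K/W
(1/r₁−1/r₂)/(4πk) = 1.145 ⇒ k = 0.2392/(4π·1.145) = 0.0166 W/m·K

k = 0.0166 W/m·K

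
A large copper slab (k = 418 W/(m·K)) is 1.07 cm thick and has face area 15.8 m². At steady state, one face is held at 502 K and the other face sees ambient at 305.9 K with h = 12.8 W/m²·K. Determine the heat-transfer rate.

Resistance network (inner→outer):
  R_copper = L/(kA) = 0.0107/(418·15.8) = 1.620×10^-6 K/W
  R_conv,out = 1/(hA) = 1/(12.8·15.8) = 0.004945 K/W
ΣR = 1.620×10^-6 + 0.004945 = 0.004947 K/W
Q = ΔT/ΣR = (502 K − 305.9 K)/0.004947 = 39600 W

Q = 39.6 kW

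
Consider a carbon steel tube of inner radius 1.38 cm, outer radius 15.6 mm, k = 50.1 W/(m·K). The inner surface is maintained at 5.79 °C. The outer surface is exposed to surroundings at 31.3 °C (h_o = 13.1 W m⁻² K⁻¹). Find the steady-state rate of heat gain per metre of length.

Treat each layer as a resistance in series:
  R'_carbon steel = ln(0.0156/0.0138)/(2πk) = 0.1226/(2π·50.1) = 3.895×10^-4 m·K/W
  R'_conv,out = 1/(2πr h) = 1/(2π·0.0156·13.1) = 0.7788 m·K/W
ΣR = 3.895×10^-4 + 0.7788 = 0.7792 m·K/W
Q' = ΔT/ΣR = (5.79 °C − 31.3 °C)/0.7792 = -32.7 W/m
(Negative Q' ⇒ heat flows inward; heat gain = 32.7 W/m.)

Q' = 32.7 W/m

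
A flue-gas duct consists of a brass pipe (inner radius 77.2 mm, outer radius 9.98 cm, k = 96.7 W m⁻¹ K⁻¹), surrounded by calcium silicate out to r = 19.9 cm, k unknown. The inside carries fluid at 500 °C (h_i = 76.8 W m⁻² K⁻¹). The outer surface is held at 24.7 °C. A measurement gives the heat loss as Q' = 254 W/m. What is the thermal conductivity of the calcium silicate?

ΣR = ΔT/Q' = |500 − 24.7|/254 = 1.871 m·K/W
Known resistances:
  R'_conv,in = 1/(2πr h) = 1/(2π·0.0772·76.8) = 0.02684 m·K/W
  R'_brass = ln(0.0998/0.0772)/(2πk) = 0.2568/(2π·96.7) = 4.226×10^-4 m·K/W
R_calcium silicate = ΣR − ΣR_known = 1.871 − 0.02726 = 1.844 m·K/W
ln(r₂/r₁)/(2πk) = 1.844 ⇒ k = 0.6901/(2π·1.844) = 0.0596 W/m·K

k = 0.0596 W/m·K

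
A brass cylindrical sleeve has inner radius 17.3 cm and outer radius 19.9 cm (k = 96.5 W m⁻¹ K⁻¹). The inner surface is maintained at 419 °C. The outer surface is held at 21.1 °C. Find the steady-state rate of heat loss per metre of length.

Q' = 2πk·ΔT/ln(r₂/r₁) = 2π × 96.5 × 397.9 / ln(0.199/0.173) = 1.72×10^6 W/m

Q' = 1720 kW/m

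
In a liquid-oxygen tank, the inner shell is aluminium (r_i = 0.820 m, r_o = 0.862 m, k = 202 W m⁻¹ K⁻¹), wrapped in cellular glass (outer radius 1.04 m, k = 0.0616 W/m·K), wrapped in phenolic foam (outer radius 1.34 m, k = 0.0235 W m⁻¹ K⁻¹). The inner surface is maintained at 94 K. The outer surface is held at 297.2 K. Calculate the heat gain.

Q = 206 W

Treat each layer as a resistance in series:
  R_aluminium = (1/0.820 − 1/0.862)/(4πk) = 0.05942/(4π·202) = 2.341×10^-5 K/W
  R_cellular glass = (1/0.862 − 1/1.04)/(4πk) = 0.1986/(4π·0.0616) = 0.2565 K/W
  R_phenolic foam = (1/1.04 − 1/1.34)/(4πk) = 0.2153/(4π·0.0235) = 0.7290 K/W
ΣR = 2.341×10^-5 + 0.2565 + 0.7290 = 0.9855 K/W
Q = ΔT/ΣR = (94 K − 297.2 K)/0.9855 = -206 W
(Negative Q ⇒ heat flows inward; heat gain = 206 W.)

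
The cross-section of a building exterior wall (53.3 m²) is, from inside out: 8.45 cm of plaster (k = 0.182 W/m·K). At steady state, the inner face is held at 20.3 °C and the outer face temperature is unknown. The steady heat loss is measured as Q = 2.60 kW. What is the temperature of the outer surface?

Sum the resistances:
  R_plaster = L/(kA) = 0.0845/(0.182·53.3) = 0.008711 K/W
ΣR = 0.008711 K/W
ΔT = Q·ΣR = 2600 × 0.008711 = 22.65 K
Heat flows outward, so T_out = T_in − ΔT = 20.3 − 22.65 = -2.35 °C

T_out = -2.35 °C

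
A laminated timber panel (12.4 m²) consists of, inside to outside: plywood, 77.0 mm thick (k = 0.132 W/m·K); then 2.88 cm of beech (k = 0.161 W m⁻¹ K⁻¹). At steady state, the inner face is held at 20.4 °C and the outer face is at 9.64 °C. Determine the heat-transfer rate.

Q = 175 W

Treat each layer as a resistance in series:
  R_plywood = L/(kA) = 0.0770/(0.132·12.4) = 0.04704 K/W
  R_beech = L/(kA) = 0.0288/(0.161·12.4) = 0.01443 K/W
ΣR = 0.04704 + 0.01443 = 0.06147 K/W
Q = ΔT/ΣR = (20.4 °C − 9.64 °C)/0.06147 = 175 W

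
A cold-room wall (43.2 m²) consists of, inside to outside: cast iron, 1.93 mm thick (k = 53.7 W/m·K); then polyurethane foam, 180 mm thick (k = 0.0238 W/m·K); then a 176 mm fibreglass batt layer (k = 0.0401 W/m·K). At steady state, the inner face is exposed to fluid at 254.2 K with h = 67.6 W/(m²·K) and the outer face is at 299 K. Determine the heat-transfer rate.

Q = 162 W

Treat each layer as a resistance in series:
  R_conv,in = 1/(hA) = 1/(67.6·43.2) = 3.424×10^-4 K/W
  R_cast iron = L/(kA) = 0.00193/(53.7·43.2) = 8.320×10^-7 K/W
  R_polyurethane foam = L/(kA) = 0.180/(0.0238·43.2) = 0.1751 K/W
  R_fibreglass batt = L/(kA) = 0.176/(0.0401·43.2) = 0.1016 K/W
ΣR = 3.424×10^-4 + 8.320×10^-7 + 0.1751 + 0.1016 = 0.2770 K/W
Q = ΔT/ΣR = (254.2 K − 299 K)/0.2770 = -162 W
(Negative Q ⇒ heat flows inward; heat gain = 162 W.)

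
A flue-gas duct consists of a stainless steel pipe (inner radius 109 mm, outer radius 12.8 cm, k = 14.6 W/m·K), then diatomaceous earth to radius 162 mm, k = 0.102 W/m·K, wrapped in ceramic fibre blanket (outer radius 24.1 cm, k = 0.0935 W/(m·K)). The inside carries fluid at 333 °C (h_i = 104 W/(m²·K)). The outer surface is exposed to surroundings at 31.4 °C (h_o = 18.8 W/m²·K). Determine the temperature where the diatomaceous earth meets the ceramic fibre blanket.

Treat each layer as a resistance in series:
  R'_conv,in = 1/(2πr h) = 1/(2π·0.109·104) = 0.01404 m·K/W
  R'_stainless steel = ln(0.128/0.109)/(2πk) = 0.1607/(2π·14.6) = 0.001752 m·K/W
  R'_diatomaceous earth = ln(0.162/0.128)/(2πk) = 0.2356/(2π·0.102) = 0.3676 m·K/W
  R'_ceramic fibre blanket = ln(0.241/0.162)/(2πk) = 0.3972/(2π·0.0935) = 0.6761 m·K/W
  R'_conv,out = 1/(2πr h) = 1/(2π·0.241·18.8) = 0.03513 m·K/W
ΣR = 0.01404 + 0.001752 + 0.3676 + 0.6761 + 0.03513 = 1.095 m·K/W
Q' = ΔT/ΣR = (333 °C − 31.4 °C)/1.095 = 275.4 W/m
From the inner boundary to the diatomaceous earth/ceramic fibre blanket interface, ΣR_partial = 0.3834 m·K/W.
T_interface = T_in − Q'·ΣR_partial = 333 °C − (275.4)(0.3834) = 227 °C

T = 227 °C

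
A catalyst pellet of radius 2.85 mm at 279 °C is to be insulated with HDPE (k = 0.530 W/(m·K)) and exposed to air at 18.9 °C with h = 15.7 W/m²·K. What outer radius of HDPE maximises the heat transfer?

r_cr = 6.75 cm

For a sphere, r_cr = 2k_ins/h = 2·0.530/15.7 = 0.0675 m = 6.75 cm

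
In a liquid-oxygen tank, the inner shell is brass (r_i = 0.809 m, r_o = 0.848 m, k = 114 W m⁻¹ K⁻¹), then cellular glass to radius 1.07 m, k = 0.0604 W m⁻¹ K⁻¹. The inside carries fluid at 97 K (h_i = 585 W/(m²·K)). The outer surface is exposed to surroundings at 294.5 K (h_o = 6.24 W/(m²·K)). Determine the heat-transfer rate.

Treat each layer as a resistance in series:
  R_conv,in = 1/(4πr²h) = 1/(4π·0.809²·585) = 2.078×10^-4 K/W
  R_brass = (1/0.809 − 1/0.848)/(4πk) = 0.05685/(4π·114) = 3.968×10^-5 K/W
  R_cellular glass = (1/0.848 − 1/1.07)/(4πk) = 0.2447/(4π·0.0604) = 0.3223 K/W
  R_conv,out = 1/(4πr²h) = 1/(4π·1.07²·6.24) = 0.01114 K/W
ΣR = 2.078×10^-4 + 3.968×10^-5 + 0.3223 + 0.01114 = 0.3337 K/W
Q = ΔT/ΣR = (97 K − 294.5 K)/0.3337 = -592 W
(Negative Q ⇒ heat flows inward; heat gain = 592 W.)

Q = 592 W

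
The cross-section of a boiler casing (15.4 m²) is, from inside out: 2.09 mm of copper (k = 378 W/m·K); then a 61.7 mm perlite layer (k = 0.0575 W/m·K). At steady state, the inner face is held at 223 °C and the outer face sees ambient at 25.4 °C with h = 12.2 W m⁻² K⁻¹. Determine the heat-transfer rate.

Q = 2630 W

Treat each layer as a resistance in series:
  R_copper = L/(kA) = 0.00209/(378·15.4) = 3.590×10^-7 K/W
  R_perlite = L/(kA) = 0.0617/(0.0575·15.4) = 0.06968 K/W
  R_conv,out = 1/(hA) = 1/(12.2·15.4) = 0.005323 K/W
ΣR = 3.590×10^-7 + 0.06968 + 0.005323 = 0.07500 K/W
Q = ΔT/ΣR = (223 °C − 25.4 °C)/0.07500 = 2630 W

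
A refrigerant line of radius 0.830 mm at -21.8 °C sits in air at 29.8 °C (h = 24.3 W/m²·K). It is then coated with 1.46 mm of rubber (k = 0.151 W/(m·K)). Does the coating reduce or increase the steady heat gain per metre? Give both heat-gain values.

Critical radius for a cylinder: r_cr = k/h = 0.00621 m = 0.621 cm.
Outer radius after coating: r₂ = 8.30×10^-4 + 0.00146 = 0.002290 m.
Since r₁ < r_cr and r₂ ≤ r_cr, the coating moves toward the maximum at r_cr — heat gain rises.
Bare: R = 1/(2πr₁h) = 7.891 m·K/W; Q = 51.6/7.891 = 6.54 W/m.
Coated: R = R_cond + R_conv = 3.930 m·K/W; Q = 51.6/3.930 = 13.1 W/m.

increases: 6.54 → 13.1 W/m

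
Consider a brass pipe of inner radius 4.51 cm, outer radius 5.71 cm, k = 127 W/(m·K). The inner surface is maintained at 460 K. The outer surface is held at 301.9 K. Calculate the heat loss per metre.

Q' = 2πk·ΔT/ln(r₂/r₁) = 2π × 127 × 158.1 / ln(0.0571/0.0451) = 5.35×10^5 W/m

Q' = 535 kW/m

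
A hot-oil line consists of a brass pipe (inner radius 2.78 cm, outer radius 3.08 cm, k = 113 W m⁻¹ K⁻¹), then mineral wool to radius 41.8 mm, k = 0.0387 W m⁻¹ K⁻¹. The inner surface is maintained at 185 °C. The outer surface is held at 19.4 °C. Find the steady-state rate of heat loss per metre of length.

Q' = 132 W/m

Series thermal resistances, inner to outer:
  R'_brass = ln(0.0308/0.0278)/(2πk) = 0.1025/(2π·113) = 1.443×10^-4 m·K/W
  R'_mineral wool = ln(0.0418/0.0308)/(2πk) = 0.3054/(2π·0.0387) = 1.256 m·K/W
ΣR = 1.443×10^-4 + 1.256 = 1.256 m·K/W
Q' = ΔT/ΣR = (185 °C − 19.4 °C)/1.256 = 132 W/m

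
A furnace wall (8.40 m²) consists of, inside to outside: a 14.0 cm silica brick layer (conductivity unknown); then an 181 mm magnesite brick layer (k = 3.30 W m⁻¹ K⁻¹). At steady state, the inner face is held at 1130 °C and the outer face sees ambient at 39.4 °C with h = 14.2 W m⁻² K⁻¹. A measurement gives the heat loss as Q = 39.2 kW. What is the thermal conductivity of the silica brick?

k = 1.29 W/m·K

ΣR = ΔT/Q = |1130 − 39.4|/39200 = 0.02782 K/W
Known resistances:
  R_magnesite brick = L/(kA) = 0.181/(3.30·8.40) = 0.006530 K/W
  R_conv,out = 1/(hA) = 1/(14.2·8.40) = 0.008384 K/W
R_silica brick = ΣR − ΣR_known = 0.02782 − 0.01491 = 0.01291 K/W
L/(kA) = 0.01291 ⇒ k = 0.140/(0.01291·8.40) = 1.29 W/m·K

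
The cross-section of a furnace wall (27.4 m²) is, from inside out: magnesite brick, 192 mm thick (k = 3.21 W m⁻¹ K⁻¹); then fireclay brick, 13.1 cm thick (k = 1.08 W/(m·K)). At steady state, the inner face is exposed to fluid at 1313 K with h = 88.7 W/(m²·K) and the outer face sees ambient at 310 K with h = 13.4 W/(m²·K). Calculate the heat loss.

Series thermal resistances, inner to outer:
  R_conv,in = 1/(hA) = 1/(88.7·27.4) = 4.115×10^-4 K/W
  R_magnesite brick = L/(kA) = 0.192/(3.21·27.4) = 0.002183 K/W
  R_fireclay brick = L/(kA) = 0.131/(1.08·27.4) = 0.004427 K/W
  R_conv,out = 1/(hA) = 1/(13.4·27.4) = 0.002724 K/W
ΣR = 4.115×10^-4 + 0.002183 + 0.004427 + 0.002724 = 0.009746 K/W
Q = ΔT/ΣR = (1313 K − 310 K)/0.009746 = 1.03×10^5 W

Q = 103 kW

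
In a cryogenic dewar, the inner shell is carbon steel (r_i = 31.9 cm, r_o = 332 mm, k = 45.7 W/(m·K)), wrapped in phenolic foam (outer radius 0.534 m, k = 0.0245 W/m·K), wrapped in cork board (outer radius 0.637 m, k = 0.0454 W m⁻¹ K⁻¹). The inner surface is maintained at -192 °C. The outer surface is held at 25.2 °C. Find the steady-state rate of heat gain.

Q = 51.3 W

Resistance network (inner→outer):
  R_carbon steel = (1/0.319 − 1/0.332)/(4πk) = 0.1227/(4π·45.7) = 2.137×10^-4 K/W
  R_phenolic foam = (1/0.332 − 1/0.534)/(4πk) = 1.139/(4π·0.0245) = 3.701 K/W
  R_cork board = (1/0.534 − 1/0.637)/(4πk) = 0.3028/(4π·0.0454) = 0.5308 K/W
ΣR = 2.137×10^-4 + 3.701 + 0.5308 = 4.232 K/W
Q = ΔT/ΣR = (-192 °C − 25.2 °C)/4.232 = -51.3 W
(Negative Q ⇒ heat flows inward; heat gain = 51.3 W.)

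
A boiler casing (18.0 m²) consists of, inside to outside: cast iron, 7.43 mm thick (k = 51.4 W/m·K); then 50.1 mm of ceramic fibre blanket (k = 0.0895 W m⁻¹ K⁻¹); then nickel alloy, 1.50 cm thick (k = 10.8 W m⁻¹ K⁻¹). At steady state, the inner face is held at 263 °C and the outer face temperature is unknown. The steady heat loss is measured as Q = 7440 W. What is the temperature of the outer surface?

Sum the resistances:
  R_cast iron = L/(kA) = 0.00743/(51.4·18.0) = 8.031×10^-6 K/W
  R_ceramic fibre blanket = L/(kA) = 0.0501/(0.0895·18.0) = 0.03110 K/W
  R_nickel alloy = L/(kA) = 0.0150/(10.8·18.0) = 7.716×10^-5 K/W
ΣR = 0.03118 K/W
ΔT = Q·ΣR = 7440 × 0.03118 = 232.0 K
Heat flows outward, so T_out = T_in − ΔT = 263 − 232.0 = 31.0 °C

T_out = 31.0 °C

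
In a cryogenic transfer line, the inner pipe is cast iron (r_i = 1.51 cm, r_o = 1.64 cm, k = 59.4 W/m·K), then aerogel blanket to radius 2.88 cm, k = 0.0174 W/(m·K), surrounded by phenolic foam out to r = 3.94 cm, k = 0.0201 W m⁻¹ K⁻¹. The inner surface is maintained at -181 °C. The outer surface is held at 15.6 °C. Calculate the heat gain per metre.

Q' = 25.8 W/m

Treat each layer as a resistance in series:
  R'_cast iron = ln(0.0164/0.0151)/(2πk) = 0.08259/(2π·59.4) = 2.213×10^-4 m·K/W
  R'_aerogel blanket = ln(0.0288/0.0164)/(2πk) = 0.5631/(2π·0.0174) = 5.151 m·K/W
  R'_phenolic foam = ln(0.0394/0.0288)/(2πk) = 0.3134/(2π·0.0201) = 2.481 m·K/W
ΣR = 2.213×10^-4 + 5.151 + 2.481 = 7.632 m·K/W
Q' = ΔT/ΣR = (-181 °C − 15.6 °C)/7.632 = -25.8 W/m
(Negative Q' ⇒ heat flows inward; heat gain = 25.8 W/m.)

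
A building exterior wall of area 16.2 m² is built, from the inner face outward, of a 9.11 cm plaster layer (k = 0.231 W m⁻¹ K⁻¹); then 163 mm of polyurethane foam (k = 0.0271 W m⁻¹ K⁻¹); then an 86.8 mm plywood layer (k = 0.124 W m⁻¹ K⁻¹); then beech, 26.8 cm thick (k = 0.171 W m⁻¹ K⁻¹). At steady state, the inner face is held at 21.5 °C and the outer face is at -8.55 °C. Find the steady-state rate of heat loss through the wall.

Treat each layer as a resistance in series:
  R_plaster = L/(kA) = 0.0911/(0.231·16.2) = 0.02434 K/W
  R_polyurethane foam = L/(kA) = 0.163/(0.0271·16.2) = 0.3713 K/W
  R_plywood = L/(kA) = 0.0868/(0.124·16.2) = 0.04321 K/W
  R_beech = L/(kA) = 0.268/(0.171·16.2) = 0.09674 K/W
ΣR = 0.02434 + 0.3713 + 0.04321 + 0.09674 = 0.5356 K/W
Q = ΔT/ΣR = (21.5 °C − -8.55 °C)/0.5356 = 56.1 W

Q = 56.1 W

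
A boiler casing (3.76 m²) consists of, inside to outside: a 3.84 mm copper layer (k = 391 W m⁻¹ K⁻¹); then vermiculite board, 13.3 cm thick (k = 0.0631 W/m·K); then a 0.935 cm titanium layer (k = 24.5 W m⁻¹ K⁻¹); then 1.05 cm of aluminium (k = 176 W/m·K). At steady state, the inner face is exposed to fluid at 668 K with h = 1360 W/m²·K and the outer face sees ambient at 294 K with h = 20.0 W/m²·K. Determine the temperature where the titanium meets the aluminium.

Series thermal resistances, inner to outer:
  R_conv,in = 1/(hA) = 1/(1360·3.76) = 1.956×10^-4 K/W
  R_copper = L/(kA) = 0.00384/(391·3.76) = 2.612×10^-6 K/W
  R_vermiculite board = L/(kA) = 0.133/(0.0631·3.76) = 0.5606 K/W
  R_titanium = L/(kA) = 0.00935/(24.5·3.76) = 1.015×10^-4 K/W
  R_aluminium = L/(kA) = 0.0105/(176·3.76) = 1.587×10^-5 K/W
  R_conv,out = 1/(hA) = 1/(20.0·3.76) = 0.01330 K/W
ΣR = 1.956×10^-4 + 2.612×10^-6 + 0.5606 + 1.015×10^-4 + 1.587×10^-5 + 0.01330 = 0.5742 K/W
Q = ΔT/ΣR = (668 K − 294 K)/0.5742 = 651.3 W
From the inner boundary to the titanium/aluminium interface, ΣR_partial = 0.5609 K/W.
T_interface = T_in − Q·ΣR_partial = 668 K − (651.3)(0.5609) = 302.7 K

T = 302.7 K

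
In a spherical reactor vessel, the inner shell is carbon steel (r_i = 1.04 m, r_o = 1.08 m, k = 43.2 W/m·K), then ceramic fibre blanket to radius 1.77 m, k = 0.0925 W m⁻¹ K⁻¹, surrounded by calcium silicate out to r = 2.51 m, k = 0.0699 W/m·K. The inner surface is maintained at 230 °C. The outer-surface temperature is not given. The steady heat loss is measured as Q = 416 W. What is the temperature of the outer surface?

T_out = 21.9 °C

Sum the resistances:
  R_carbon steel = (1/1.04 − 1/1.08)/(4πk) = 0.03561/(4π·43.2) = 6.560×10^-5 K/W
  R_ceramic fibre blanket = (1/1.08 − 1/1.77)/(4πk) = 0.3610/(4π·0.0925) = 0.3105 K/W
  R_calcium silicate = (1/1.77 − 1/2.51)/(4πk) = 0.1666/(4π·0.0699) = 0.1896 K/W
ΣR = 0.5002 K/W
ΔT = Q·ΣR = 416 × 0.5002 = 208.1 K
Heat flows outward, so T_out = T_in − ΔT = 230 − 208.1 = 21.9 °C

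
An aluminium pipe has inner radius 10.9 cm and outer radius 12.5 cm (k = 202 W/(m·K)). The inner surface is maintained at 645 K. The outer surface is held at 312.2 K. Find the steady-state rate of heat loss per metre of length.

Q' = 3.08×10^6 W/m

Q' = 2πk·ΔT/ln(r₂/r₁) = 2π × 202 × 332.8 / ln(0.125/0.109) = 3.08×10^6 W/m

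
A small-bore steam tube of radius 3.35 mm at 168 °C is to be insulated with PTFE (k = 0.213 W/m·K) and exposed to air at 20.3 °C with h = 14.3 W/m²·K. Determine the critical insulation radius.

For a cylinder, r_cr = k_ins/h = 0.213/14.3 = 0.0149 m = 1.49 cm

r_cr = 1.49 cm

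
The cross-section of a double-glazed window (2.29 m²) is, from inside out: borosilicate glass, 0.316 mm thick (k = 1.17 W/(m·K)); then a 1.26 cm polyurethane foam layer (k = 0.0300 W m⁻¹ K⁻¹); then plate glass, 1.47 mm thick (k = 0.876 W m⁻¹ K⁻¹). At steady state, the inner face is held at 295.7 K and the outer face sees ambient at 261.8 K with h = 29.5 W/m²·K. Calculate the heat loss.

Q = 170 W

Resistance network (inner→outer):
  R_borosilicate glass = L/(kA) = 3.16×10^-4/(1.17·2.29) = 1.179×10^-4 K/W
  R_polyurethane foam = L/(kA) = 0.0126/(0.0300·2.29) = 0.1834 K/W
  R_plate glass = L/(kA) = 0.00147/(0.876·2.29) = 7.328×10^-4 K/W
  R_conv,out = 1/(hA) = 1/(29.5·2.29) = 0.01480 K/W
ΣR = 1.179×10^-4 + 0.1834 + 7.328×10^-4 + 0.01480 = 0.1991 K/W
Q = ΔT/ΣR = (295.7 K − 261.8 K)/0.1991 = 170 W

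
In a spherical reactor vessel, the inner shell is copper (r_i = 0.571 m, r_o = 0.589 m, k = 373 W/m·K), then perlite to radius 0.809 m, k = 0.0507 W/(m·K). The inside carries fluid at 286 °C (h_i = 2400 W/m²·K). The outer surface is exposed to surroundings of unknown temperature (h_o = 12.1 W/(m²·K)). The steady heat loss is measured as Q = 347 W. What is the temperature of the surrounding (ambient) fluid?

T_out = 31.0 °C

Series resistances:
  R_conv,in = 1/(4πr²h) = 1/(4π·0.571²·2400) = 1.017×10^-4 K/W
  R_copper = (1/0.571 − 1/0.589)/(4πk) = 0.05352/(4π·373) = 1.142×10^-5 K/W
  R_perlite = (1/0.589 − 1/0.809)/(4πk) = 0.4617/(4π·0.0507) = 0.7247 K/W
  R_conv,out = 1/(4πr²h) = 1/(4π·0.809²·12.1) = 0.01005 K/W
ΣR = 0.7348 K/W
ΔT = Q·ΣR = 347 × 0.7348 = 255.0 K
Heat flows outward, so T_out = T_in − ΔT = 286 − 255.0 = 31.0 °C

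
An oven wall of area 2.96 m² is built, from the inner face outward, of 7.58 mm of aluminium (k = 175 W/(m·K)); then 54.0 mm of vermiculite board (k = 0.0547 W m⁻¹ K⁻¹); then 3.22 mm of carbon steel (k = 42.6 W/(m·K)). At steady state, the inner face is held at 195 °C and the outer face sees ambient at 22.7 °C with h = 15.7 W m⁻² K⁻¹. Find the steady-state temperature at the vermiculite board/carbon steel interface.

T = 33.2 °C

Resistance network (inner→outer):
  R_aluminium = L/(kA) = 0.00758/(175·2.96) = 1.463×10^-5 K/W
  R_vermiculite board = L/(kA) = 0.0540/(0.0547·2.96) = 0.3335 K/W
  R_carbon steel = L/(kA) = 0.00322/(42.6·2.96) = 2.554×10^-5 K/W
  R_conv,out = 1/(hA) = 1/(15.7·2.96) = 0.02152 K/W
ΣR = 1.463×10^-5 + 0.3335 + 2.554×10^-5 + 0.02152 = 0.3551 K/W
Q = ΔT/ΣR = (195 °C − 22.7 °C)/0.3551 = 485.2 W
From the inner boundary to the vermiculite board/carbon steel interface, ΣR_partial = 0.3335 K/W.
T_interface = T_in − Q·ΣR_partial = 195 °C − (485.2)(0.3335) = 33.2 °C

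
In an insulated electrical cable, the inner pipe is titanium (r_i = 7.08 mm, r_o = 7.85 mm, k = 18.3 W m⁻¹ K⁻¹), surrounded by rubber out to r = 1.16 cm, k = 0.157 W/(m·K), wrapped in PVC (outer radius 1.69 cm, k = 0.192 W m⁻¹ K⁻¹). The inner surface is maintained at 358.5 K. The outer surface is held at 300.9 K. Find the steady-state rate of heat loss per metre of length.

Series thermal resistances, inner to outer:
  R'_titanium = ln(0.00785/0.00708)/(2πk) = 0.1032/(2π·18.3) = 8.979×10^-4 m·K/W
  R'_rubber = ln(0.0116/0.00785)/(2πk) = 0.3905/(2π·0.157) = 0.3959 m·K/W
  R'_PVC = ln(0.0169/0.0116)/(2πk) = 0.3763/(2π·0.192) = 0.3119 m·K/W
ΣR = 8.979×10^-4 + 0.3959 + 0.3119 = 0.7087 m·K/W
Q' = ΔT/ΣR = (358.5 K − 300.9 K)/0.7087 = 81.3 W/m

Q' = 81.3 W/m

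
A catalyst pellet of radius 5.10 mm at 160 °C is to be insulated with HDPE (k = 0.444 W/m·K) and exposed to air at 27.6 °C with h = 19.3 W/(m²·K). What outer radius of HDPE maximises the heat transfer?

For a sphere, r_cr = 2k_ins/h = 2·0.444/19.3 = 0.0460 m = 4.60 cm

r_cr = 4.60 cm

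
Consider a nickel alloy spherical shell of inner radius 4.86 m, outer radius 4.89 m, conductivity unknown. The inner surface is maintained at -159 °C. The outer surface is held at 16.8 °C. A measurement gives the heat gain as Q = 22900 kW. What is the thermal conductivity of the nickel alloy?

k = 13.1 W/m·K

ΣR = ΔT/Q = |-159 − 16.8|/2.29×10^7 = 7.677×10^-6 K/W
(1/r₁−1/r₂)/(4πk) = 7.677×10^-6 ⇒ k = 0.001262/(4π·7.677×10^-6) = 13.1 W/m·K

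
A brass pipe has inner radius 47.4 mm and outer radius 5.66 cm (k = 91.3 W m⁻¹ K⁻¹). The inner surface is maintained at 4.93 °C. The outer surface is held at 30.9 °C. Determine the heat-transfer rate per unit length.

Q' = 84000 W/m

Q' = 2πk·ΔT/ln(r₂/r₁) = 2π × 91.3 × 25.97 / ln(0.0566/0.0474) = 84000 W/m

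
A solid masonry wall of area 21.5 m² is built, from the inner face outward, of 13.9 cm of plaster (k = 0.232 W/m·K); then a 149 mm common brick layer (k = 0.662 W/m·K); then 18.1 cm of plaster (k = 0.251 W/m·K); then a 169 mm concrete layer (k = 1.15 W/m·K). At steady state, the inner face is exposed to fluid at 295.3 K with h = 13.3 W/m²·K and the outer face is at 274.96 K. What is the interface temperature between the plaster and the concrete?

T = 276.65 K

Resistance network (inner→outer):
  R_conv,in = 1/(hA) = 1/(13.3·21.5) = 0.003497 K/W
  R_plaster = L/(kA) = 0.139/(0.232·21.5) = 0.02787 K/W
  R_common brick = L/(kA) = 0.149/(0.662·21.5) = 0.01047 K/W
  R_plaster = L/(kA) = 0.181/(0.251·21.5) = 0.03354 K/W
  R_concrete = L/(kA) = 0.169/(1.15·21.5) = 0.006835 K/W
ΣR = 0.003497 + 0.02787 + 0.01047 + 0.03354 + 0.006835 = 0.08221 K/W
Q = ΔT/ΣR = (295.3 K − 274.96 K)/0.08221 = 247.4 W
From the inner boundary to the plaster/concrete interface, ΣR_partial = 0.07538 K/W.
T_interface = T_in − Q·ΣR_partial = 295.3 K − (247.4)(0.07538) = 276.65 K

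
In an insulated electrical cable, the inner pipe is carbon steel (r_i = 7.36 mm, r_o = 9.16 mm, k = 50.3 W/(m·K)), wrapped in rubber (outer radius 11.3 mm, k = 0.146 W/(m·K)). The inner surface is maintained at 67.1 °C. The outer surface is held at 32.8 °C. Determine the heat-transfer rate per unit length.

Resistance network (inner→outer):
  R'_carbon steel = ln(0.00916/0.00736)/(2πk) = 0.2188/(2π·50.3) = 6.923×10^-4 m·K/W
  R'_rubber = ln(0.0113/0.00916)/(2πk) = 0.2100/(2π·0.146) = 0.2289 m·K/W
ΣR = 6.923×10^-4 + 0.2289 = 0.2296 m·K/W
Q' = ΔT/ΣR = (67.1 °C − 32.8 °C)/0.2296 = 149 W/m

Q' = 149 W/m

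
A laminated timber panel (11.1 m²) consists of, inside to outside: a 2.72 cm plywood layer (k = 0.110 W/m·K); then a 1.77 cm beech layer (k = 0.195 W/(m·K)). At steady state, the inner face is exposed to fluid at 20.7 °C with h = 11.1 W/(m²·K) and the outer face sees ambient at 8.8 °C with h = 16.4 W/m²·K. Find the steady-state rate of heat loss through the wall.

Resistance network (inner→outer):
  R_conv,in = 1/(hA) = 1/(11.1·11.1) = 0.008116 K/W
  R_plywood = L/(kA) = 0.0272/(0.110·11.1) = 0.02228 K/W
  R_beech = L/(kA) = 0.0177/(0.195·11.1) = 0.008177 K/W
  R_conv,out = 1/(hA) = 1/(16.4·11.1) = 0.005493 K/W
ΣR = 0.008116 + 0.02228 + 0.008177 + 0.005493 = 0.04407 K/W
Q = ΔT/ΣR = (20.7 °C − 8.8 °C)/0.04407 = 270 W

Q = 270 W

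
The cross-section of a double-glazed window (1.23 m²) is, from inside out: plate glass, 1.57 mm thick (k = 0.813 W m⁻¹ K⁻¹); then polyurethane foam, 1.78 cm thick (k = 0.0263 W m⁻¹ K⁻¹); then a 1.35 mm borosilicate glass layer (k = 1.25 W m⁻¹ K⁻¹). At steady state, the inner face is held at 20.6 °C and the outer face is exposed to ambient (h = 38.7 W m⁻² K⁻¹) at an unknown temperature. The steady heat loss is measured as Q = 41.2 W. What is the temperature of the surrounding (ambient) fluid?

Sum the resistances:
  R_plate glass = L/(kA) = 0.00157/(0.813·1.23) = 0.001570 K/W
  R_polyurethane foam = L/(kA) = 0.0178/(0.0263·1.23) = 0.5502 K/W
  R_borosilicate glass = L/(kA) = 0.00135/(1.25·1.23) = 8.780×10^-4 K/W
  R_conv,out = 1/(hA) = 1/(38.7·1.23) = 0.02101 K/W
ΣR = 0.5737 K/W
ΔT = Q·ΣR = 41.2 × 0.5737 = 23.64 K
Heat flows outward, so T_out = T_in − ΔT = 20.6 − 23.64 = -3.04 °C

T_out = -3.04 °C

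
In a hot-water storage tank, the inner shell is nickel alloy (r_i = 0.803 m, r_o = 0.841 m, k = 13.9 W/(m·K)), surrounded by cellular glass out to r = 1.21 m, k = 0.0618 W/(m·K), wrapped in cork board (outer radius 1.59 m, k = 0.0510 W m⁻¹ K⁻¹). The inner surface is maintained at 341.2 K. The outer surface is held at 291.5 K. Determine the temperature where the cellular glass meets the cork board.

Series thermal resistances, inner to outer:
  R_nickel alloy = (1/0.803 − 1/0.841)/(4πk) = 0.05627/(4π·13.9) = 3.221×10^-4 K/W
  R_cellular glass = (1/0.841 − 1/1.21)/(4πk) = 0.3626/(4π·0.0618) = 0.4669 K/W
  R_cork board = (1/1.21 − 1/1.59)/(4πk) = 0.1975/(4π·0.0510) = 0.3082 K/W
ΣR = 3.221×10^-4 + 0.4669 + 0.3082 = 0.7754 K/W
Q = ΔT/ΣR = (341.2 K − 291.5 K)/0.7754 = 64.10 W
From the inner boundary to the cellular glass/cork board interface, ΣR_partial = 0.4672 K/W.
T_interface = T_in − Q·ΣR_partial = 341.2 K − (64.10)(0.4672) = 311.3 K

T = 311.3 K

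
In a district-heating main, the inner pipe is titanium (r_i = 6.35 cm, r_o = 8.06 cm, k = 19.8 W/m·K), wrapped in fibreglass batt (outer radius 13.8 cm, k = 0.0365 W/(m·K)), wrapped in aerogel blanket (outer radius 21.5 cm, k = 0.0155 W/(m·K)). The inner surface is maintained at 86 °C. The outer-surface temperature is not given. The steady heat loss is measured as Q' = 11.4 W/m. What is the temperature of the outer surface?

T_out = 7.35 °C

Series resistances:
  R'_titanium = ln(0.0806/0.0635)/(2πk) = 0.2385/(2π·19.8) = 0.001917 m·K/W
  R'_fibreglass batt = ln(0.138/0.0806)/(2πk) = 0.5378/(2π·0.0365) = 2.345 m·K/W
  R'_aerogel blanket = ln(0.215/0.138)/(2πk) = 0.4434/(2π·0.0155) = 4.553 m·K/W
ΣR = 6.899 m·K/W
ΔT = Q'·ΣR = 11.4 × 6.899 = 78.65 K
Heat flows outward, so T_out = T_in − ΔT = 86 − 78.65 = 7.35 °C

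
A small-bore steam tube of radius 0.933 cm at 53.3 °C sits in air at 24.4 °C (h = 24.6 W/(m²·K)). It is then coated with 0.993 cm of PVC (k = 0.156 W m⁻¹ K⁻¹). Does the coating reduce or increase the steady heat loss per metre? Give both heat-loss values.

Critical radius for a cylinder: r_cr = k/h = 0.00634 m = 0.634 cm.
Outer radius after coating: r₂ = 0.00933 + 0.00993 = 0.01926 m.
Since r₁ ≥ r_cr, any added insulation reduces the heat loss.
Bare: R = 1/(2πr₁h) = 0.6934 m·K/W; Q = 28.9/0.6934 = 41.7 W/m.
Coated: R = R_cond + R_conv = 1.075 m·K/W; Q = 28.9/1.075 = 26.9 W/m.

reduces: 41.7 → 26.9 W/m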